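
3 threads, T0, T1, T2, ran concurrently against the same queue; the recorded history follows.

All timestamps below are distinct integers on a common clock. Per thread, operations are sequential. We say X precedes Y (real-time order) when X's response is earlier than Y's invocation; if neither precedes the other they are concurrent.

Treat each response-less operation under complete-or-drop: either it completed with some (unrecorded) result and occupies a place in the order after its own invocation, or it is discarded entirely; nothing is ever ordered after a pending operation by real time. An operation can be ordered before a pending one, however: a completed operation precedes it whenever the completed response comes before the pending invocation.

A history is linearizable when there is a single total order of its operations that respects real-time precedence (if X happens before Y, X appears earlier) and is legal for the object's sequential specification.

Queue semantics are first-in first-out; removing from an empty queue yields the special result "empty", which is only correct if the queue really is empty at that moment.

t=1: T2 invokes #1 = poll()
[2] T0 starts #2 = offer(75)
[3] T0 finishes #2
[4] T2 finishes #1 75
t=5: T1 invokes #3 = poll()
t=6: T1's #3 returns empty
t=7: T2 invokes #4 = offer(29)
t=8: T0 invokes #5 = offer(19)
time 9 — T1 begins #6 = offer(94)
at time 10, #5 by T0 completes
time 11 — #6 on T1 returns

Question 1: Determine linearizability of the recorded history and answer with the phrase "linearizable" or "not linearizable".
witness order: #2, #1, #3, #4, #5, #6
step 1: #2 offer(75) — queue <75>
step 2: #1 poll() → 75 — queue <>
step 3: #3 poll() → empty — queue <>
step 4: #4 offer(29) (pending, included) — queue <29>
step 5: #5 offer(19) — queue <29,19>
step 6: #6 offer(94) — queue <29,19,94>

linearizable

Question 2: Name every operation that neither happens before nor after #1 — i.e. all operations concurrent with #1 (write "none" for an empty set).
#1 spans [1,4]: anything still running between times 1 and 4 counts as concurrent
#2 [2,3]: concurrent
#3 [5,6]: after
#4 [7,…): after
#5 [8,10]: after
#6 [9,11]: after

#2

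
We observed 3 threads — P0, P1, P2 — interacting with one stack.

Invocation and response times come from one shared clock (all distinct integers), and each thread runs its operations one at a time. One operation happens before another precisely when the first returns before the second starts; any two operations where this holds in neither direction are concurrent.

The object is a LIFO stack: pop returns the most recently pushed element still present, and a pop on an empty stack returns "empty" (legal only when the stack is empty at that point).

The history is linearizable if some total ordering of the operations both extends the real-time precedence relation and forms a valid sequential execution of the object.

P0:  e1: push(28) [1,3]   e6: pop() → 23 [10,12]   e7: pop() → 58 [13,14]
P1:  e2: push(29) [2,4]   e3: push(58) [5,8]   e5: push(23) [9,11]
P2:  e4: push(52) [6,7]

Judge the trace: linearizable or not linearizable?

witness order: e1, e2, e4, e3, e5, e6, e7
1. e1 push(28), leaving stack <28>
2. e2 push(29), leaving stack <28,29>
3. e4 push(52), leaving stack <28,29,52>
4. e3 push(58), leaving stack <28,29,52,58>
5. e5 push(23), leaving stack <28,29,52,58,23>
6. e6 pop() → 23, leaving stack <28,29,52,58>
7. e7 pop() → 58, leaving stack <28,29,52>

linearizable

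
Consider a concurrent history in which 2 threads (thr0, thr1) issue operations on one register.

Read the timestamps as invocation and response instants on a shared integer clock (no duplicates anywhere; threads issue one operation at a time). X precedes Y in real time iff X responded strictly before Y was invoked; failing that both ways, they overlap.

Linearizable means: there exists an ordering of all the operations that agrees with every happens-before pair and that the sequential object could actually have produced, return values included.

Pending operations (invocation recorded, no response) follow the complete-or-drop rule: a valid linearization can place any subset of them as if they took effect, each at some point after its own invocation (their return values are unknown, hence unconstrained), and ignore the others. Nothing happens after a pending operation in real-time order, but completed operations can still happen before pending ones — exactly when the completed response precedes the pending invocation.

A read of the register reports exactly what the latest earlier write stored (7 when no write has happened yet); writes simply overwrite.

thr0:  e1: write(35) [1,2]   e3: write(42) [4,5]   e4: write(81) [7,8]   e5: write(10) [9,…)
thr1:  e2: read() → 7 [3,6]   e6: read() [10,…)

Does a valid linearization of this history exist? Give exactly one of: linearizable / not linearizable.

through event 5 a valid linearization exists; event 6 (e2 responding at time 6) ends that
every one of the 2 real-time-consistent orders over 3 completed register ops fails the sequential spec
e.g. e1, e2, e3: illegal at step 2, since e2 read() → 7 cannot apply there
e.g. e1, e3, e2: illegal at step 3, since e2 read() → 7 cannot apply there

not linearizable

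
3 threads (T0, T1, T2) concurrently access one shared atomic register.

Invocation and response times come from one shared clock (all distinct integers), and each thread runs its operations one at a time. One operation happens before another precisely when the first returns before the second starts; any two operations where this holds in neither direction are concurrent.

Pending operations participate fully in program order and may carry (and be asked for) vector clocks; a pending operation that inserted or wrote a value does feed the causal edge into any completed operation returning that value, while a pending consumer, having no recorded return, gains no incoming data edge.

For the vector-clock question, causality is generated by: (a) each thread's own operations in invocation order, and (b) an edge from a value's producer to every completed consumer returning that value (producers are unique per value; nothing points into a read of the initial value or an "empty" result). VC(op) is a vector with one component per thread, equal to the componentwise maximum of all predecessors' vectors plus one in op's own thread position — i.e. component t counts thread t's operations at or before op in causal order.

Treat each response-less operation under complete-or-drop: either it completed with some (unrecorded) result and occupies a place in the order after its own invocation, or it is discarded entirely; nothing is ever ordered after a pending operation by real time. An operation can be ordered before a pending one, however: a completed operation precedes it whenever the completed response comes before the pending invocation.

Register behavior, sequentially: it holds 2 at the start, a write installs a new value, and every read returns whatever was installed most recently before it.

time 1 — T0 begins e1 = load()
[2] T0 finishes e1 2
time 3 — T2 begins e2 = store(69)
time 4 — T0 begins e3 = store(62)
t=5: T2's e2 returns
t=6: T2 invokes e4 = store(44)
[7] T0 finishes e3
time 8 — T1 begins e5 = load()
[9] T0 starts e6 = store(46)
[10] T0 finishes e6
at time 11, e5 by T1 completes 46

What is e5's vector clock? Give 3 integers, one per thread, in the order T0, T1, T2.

invoked at 3, e2 has no predecessors; its own T2 bump gives (0, 0, 1)
invoked at 1, e1 has no predecessors; its own T0 bump gives (1, 0, 0)
e4, invoked 6, takes VC(e2)=(0, 0, 1) under max, adds 1 for T2 → (0, 0, 2)
e3, invoked 4, takes VC(e1)=(1, 0, 0) under max, adds 1 for T0 → (2, 0, 0)
e6, invoked 9, takes VC(e3)=(2, 0, 0) under max, adds 1 for T0 → (3, 0, 0)
e5, invoked 8, takes VC(e6)=(3, 0, 0) under max, adds 1 for T1 → (3, 1, 0)
target: VC(e5) = (3, 1, 0)

(3, 1, 0)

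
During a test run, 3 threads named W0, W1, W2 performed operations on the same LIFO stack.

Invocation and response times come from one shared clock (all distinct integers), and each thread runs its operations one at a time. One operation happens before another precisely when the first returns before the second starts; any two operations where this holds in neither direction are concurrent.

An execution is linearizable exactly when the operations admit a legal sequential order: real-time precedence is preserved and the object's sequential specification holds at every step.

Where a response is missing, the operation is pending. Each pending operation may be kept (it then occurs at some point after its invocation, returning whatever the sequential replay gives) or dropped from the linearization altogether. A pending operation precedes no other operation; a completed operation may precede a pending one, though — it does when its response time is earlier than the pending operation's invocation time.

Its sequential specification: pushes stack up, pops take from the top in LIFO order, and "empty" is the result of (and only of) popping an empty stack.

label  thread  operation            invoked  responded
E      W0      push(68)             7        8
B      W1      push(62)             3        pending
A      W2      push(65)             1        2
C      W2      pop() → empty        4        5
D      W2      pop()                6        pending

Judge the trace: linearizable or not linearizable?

already the first 5 events (up to C's response at time 5) admit no linearization; the first 4 still do
exhaustive check: the 2 completed LIFO stack ops admit one real-time order; illegal
completion choices over the 1 pending operation (B) were checked; none helps
take A, C (pending dropped): step 2 already fails, because C pop() → empty cannot occur there

not linearizable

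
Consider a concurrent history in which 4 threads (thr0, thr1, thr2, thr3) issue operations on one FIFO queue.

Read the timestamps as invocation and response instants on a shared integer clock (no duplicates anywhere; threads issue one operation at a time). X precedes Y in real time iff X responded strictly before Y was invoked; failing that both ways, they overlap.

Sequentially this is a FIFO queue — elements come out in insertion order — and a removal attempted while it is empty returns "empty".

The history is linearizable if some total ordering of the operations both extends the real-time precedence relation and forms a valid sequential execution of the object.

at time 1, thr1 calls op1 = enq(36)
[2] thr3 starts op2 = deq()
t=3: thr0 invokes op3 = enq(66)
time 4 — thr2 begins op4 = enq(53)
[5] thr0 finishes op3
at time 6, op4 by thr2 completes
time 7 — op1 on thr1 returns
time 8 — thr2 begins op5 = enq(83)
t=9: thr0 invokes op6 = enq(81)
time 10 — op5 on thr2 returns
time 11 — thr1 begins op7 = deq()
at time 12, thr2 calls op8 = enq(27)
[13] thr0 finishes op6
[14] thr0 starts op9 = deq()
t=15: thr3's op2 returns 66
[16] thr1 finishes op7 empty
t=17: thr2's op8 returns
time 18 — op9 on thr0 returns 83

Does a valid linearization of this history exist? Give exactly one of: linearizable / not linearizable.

through event 15 a valid linearization exists; event 16 (op7 responding at time 16) ends that
all 126 real-time-respecting orders fail — 7 completed FIFO queue operations, no legal replay
including or dropping the 2 pending operations (op8, op9) in any combination fails
e.g. op1, op2, op3, op4, op5, op6, op7 (pending dropped): illegal at step 2, since op2 deq() → 66 cannot apply there
e.g. op1, op2, op3, op4, op5, op7, op6 (pending dropped): illegal at step 2, since op2 deq() → 66 cannot apply there

not linearizable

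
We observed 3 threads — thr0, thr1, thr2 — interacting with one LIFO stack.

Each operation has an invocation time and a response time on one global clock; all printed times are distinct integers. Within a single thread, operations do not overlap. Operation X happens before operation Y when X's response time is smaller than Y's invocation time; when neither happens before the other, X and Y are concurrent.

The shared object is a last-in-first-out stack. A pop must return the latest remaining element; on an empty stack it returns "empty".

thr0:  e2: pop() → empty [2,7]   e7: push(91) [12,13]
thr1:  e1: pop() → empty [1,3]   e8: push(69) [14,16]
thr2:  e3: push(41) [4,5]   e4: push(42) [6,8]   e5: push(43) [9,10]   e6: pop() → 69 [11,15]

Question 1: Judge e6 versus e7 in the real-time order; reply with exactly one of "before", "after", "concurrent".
e6 spans [11,15], e7 spans [12,13]
the intervals overlap in both directions

concurrent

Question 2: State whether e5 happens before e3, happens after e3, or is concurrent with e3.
e5 spans [9,10], e3 spans [4,5]
resp(e3)=5 < inv(e5)=9

after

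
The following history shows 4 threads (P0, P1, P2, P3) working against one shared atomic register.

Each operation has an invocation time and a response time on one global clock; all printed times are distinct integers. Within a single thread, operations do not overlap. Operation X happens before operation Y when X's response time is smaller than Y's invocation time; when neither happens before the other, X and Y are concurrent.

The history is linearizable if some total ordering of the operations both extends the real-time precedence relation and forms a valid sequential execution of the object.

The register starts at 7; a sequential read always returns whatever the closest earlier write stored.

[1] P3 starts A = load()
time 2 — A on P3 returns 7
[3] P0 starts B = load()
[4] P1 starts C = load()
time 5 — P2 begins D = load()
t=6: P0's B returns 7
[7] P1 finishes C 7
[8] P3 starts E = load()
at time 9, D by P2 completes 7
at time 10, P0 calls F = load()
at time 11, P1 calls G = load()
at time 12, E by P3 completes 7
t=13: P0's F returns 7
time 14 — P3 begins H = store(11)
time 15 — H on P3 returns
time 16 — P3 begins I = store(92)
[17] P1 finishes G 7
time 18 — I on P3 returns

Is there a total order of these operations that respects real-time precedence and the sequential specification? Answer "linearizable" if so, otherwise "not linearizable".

linearizable

witness order: A, B, C, D, E, F, G, H, I
after step 1 (A load() → 7): value 7
after step 2 (B load() → 7): value 7
after step 3 (C load() → 7): value 7
after step 4 (D load() → 7): value 7
after step 5 (E load() → 7): value 7
after step 6 (F load() → 7): value 7
after step 7 (G load() → 7): value 7
after step 8 (H store(11)): value 11
after step 9 (I store(92)): value 92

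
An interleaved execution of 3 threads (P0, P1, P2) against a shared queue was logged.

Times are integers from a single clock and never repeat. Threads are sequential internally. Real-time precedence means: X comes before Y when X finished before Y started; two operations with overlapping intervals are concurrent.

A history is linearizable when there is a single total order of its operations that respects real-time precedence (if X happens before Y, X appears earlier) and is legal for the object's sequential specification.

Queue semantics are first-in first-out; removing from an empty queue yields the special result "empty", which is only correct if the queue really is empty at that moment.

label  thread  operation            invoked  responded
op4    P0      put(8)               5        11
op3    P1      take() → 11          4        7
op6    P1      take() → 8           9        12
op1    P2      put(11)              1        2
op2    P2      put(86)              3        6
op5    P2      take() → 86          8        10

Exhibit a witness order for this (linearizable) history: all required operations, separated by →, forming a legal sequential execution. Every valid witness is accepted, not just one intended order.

1. op1 put(11), leaving queue <11>
2. op2 put(86), leaving queue <11,86>
3. op3 take() → 11, leaving queue <86>
4. op4 put(8), leaving queue <86,8>
5. op5 take() → 86, leaving queue <8>
6. op6 take() → 8, leaving queue <>

op1 → op2 → op3 → op4 → op5 → op6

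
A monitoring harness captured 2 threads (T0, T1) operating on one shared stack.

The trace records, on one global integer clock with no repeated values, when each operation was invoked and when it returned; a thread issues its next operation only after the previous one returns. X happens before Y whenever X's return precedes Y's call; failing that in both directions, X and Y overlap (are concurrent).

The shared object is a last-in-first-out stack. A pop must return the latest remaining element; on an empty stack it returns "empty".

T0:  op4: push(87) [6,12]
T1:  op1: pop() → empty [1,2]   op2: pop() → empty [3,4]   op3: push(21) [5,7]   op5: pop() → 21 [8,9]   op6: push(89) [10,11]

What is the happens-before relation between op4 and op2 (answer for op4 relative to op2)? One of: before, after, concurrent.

after

op4 spans [6,12], op2 spans [3,4]
resp(op2)=4 < inv(op4)=6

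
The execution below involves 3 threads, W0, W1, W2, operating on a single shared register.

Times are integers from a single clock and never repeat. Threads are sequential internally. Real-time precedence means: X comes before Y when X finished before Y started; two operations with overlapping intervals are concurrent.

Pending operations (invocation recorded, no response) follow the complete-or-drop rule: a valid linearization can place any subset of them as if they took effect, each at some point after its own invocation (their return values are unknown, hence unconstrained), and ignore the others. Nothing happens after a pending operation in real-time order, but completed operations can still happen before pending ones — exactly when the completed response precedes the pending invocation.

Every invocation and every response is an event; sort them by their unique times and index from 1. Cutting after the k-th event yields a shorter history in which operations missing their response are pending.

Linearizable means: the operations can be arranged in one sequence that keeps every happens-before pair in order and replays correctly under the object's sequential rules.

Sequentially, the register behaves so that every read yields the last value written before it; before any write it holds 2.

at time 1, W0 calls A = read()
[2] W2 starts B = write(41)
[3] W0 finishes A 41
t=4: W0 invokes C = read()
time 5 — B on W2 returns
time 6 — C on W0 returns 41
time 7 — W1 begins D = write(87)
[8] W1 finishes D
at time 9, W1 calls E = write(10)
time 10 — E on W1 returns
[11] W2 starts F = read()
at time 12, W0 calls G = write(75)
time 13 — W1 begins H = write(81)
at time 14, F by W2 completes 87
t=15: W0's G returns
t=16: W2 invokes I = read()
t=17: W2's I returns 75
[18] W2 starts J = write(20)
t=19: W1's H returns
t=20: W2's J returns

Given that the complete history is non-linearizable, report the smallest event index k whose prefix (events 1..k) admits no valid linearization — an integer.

one valid order for events 1..13 is B, A, C, D, E:
after step 1 (B write(41)): value 41
after step 2 (A read() → 41): value 41
after step 3 (C read() → 41): value 41
after step 4 (D write(87)): value 87
after step 5 (E write(10)): value 10
once event 14 joins (F's response, time 14), exhaustive search finds no witness
no completion choice of the 2 pending operations (G, H) rescues it — every subset was tried
take A, B, C, D, E, F (pending dropped): step 1 already fails, because A read() → 41 cannot occur there
take A, C, B, D, E, F (pending dropped): step 1 already fails, because A read() → 41 cannot occur there

14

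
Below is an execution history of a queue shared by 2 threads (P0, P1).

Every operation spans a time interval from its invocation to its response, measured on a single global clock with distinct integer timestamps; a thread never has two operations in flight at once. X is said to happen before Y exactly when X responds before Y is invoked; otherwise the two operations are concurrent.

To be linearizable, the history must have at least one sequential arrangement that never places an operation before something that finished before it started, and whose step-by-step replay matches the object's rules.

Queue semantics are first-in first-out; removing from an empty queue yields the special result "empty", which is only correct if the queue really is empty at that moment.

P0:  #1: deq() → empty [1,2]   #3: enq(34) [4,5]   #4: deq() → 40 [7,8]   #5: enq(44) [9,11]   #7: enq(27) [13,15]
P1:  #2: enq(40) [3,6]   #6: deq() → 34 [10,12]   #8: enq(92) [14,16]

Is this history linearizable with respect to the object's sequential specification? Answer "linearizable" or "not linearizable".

a witness: #1, #2, #3, #4, #5, #6, #7, #8
after step 1 (#1 deq() → empty): queue <>
after step 2 (#2 enq(40)): queue <40>
after step 3 (#3 enq(34)): queue <40,34>
after step 4 (#4 deq() → 40): queue <34>
after step 5 (#5 enq(44)): queue <34,44>
after step 6 (#6 deq() → 34): queue <44>
after step 7 (#7 enq(27)): queue <44,27>
after step 8 (#8 enq(92)): queue <44,27,92>

linearizable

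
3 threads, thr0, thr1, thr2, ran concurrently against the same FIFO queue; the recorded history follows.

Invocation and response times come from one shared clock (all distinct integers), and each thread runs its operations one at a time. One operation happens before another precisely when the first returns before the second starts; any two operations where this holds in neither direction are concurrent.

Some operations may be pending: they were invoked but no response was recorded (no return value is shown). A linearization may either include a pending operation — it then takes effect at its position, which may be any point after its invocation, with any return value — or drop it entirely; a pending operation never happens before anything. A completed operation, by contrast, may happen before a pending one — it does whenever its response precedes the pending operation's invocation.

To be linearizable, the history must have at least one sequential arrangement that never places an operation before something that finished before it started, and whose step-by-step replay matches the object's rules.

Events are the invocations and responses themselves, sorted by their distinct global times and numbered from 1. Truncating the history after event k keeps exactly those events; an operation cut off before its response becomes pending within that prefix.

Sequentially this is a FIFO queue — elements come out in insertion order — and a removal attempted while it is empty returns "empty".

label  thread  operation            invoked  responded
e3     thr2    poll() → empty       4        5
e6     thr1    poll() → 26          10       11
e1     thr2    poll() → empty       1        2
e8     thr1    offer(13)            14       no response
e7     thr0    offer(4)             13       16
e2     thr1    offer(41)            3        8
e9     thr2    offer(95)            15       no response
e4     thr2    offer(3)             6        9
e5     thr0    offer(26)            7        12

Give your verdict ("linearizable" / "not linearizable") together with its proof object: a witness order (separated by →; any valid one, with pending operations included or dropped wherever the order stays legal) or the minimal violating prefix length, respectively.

step 1: e1 poll() → empty — queue <>
step 2: e3 poll() → empty — queue <>
step 3: e5 offer(26) — queue <26>
step 4: e2 offer(41) — queue <26,41>
step 5: e4 offer(3) — queue <26,41,3>
step 6: e6 poll() → 26 — queue <41,3>
step 7: e7 offer(4) — queue <41,3,4>

linearizable — witness: e1 → e3 → e5 → e2 → e4 → e6 → e7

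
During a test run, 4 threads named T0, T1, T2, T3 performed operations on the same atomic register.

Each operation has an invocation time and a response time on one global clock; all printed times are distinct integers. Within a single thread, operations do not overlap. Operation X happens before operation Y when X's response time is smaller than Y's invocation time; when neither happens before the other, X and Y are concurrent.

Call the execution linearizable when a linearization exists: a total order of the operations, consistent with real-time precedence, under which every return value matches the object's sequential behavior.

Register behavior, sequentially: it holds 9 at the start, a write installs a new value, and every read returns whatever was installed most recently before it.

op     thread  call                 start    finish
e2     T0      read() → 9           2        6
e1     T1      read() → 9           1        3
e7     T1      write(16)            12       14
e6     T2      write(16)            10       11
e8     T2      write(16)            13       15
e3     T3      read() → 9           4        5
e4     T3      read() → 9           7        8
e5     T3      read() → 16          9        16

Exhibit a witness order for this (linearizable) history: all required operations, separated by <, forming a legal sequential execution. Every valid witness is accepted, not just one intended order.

e1 < e2 < e3 < e4 < e6 < e5 < e7 < e8

1. e1 read() → 9, leaving value 9
2. e2 read() → 9, leaving value 9
3. e3 read() → 9, leaving value 9
4. e4 read() → 9, leaving value 9
5. e6 write(16), leaving value 16
6. e5 read() → 16, leaving value 16
7. e7 write(16), leaving value 16
8. e8 write(16), leaving value 16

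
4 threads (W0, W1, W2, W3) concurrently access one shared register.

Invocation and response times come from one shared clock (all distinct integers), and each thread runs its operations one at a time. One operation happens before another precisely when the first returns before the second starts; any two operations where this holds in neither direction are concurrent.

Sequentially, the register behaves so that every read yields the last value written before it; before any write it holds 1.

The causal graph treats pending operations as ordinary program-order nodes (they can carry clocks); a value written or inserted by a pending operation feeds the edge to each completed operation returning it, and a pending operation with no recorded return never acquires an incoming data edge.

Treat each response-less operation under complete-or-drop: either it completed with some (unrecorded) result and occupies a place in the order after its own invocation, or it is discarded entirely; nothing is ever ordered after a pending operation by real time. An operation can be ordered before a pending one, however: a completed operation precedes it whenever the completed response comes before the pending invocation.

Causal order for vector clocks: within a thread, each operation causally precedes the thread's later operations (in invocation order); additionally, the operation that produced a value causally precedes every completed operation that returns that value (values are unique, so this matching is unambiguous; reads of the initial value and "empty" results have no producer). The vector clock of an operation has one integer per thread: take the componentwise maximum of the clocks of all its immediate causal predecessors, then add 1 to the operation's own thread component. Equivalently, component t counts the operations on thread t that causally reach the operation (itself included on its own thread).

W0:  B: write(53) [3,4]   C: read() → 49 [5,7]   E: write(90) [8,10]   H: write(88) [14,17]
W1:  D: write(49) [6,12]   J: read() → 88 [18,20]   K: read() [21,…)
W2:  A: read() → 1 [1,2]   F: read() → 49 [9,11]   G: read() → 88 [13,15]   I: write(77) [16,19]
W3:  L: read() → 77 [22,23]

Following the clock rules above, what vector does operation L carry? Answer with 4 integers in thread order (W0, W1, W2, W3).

VC(A, invoked at 1): no causal predecessors; +1 on W2 → (0, 0, 1, 0)
VC(D, invoked at 6): no causal predecessors; +1 on W1 → (0, 1, 0, 0)
VC(B, invoked at 3): no causal predecessors; +1 on W0 → (1, 0, 0, 0)
F, invoked 9, takes VC(A)=(0, 0, 1, 0), VC(D)=(0, 1, 0, 0) under max, adds 1 for W2 → (0, 1, 2, 0)
C, invoked 5, takes VC(B)=(1, 0, 0, 0), VC(D)=(0, 1, 0, 0) under max, adds 1 for W0 → (2, 1, 0, 0)
E, invoked 8, takes VC(C)=(2, 1, 0, 0) under max, adds 1 for W0 → (3, 1, 0, 0)
H, invoked 14, takes VC(E)=(3, 1, 0, 0) under max, adds 1 for W0 → (4, 1, 0, 0)
J, invoked 18, takes VC(D)=(0, 1, 0, 0), VC(H)=(4, 1, 0, 0) under max, adds 1 for W1 → (4, 2, 0, 0)
K, invoked 21, takes VC(J)=(4, 2, 0, 0) under max, adds 1 for W1 → (4, 3, 0, 0)
G, invoked 13, takes VC(F)=(0, 1, 2, 0), VC(H)=(4, 1, 0, 0) under max, adds 1 for W2 → (4, 1, 3, 0)
I, invoked 16, takes VC(G)=(4, 1, 3, 0) under max, adds 1 for W2 → (4, 1, 4, 0)
L, invoked 22, takes VC(I)=(4, 1, 4, 0) under max, adds 1 for W3 → (4, 1, 4, 1)
target: VC(L) = (4, 1, 4, 1)

(4, 1, 4, 1)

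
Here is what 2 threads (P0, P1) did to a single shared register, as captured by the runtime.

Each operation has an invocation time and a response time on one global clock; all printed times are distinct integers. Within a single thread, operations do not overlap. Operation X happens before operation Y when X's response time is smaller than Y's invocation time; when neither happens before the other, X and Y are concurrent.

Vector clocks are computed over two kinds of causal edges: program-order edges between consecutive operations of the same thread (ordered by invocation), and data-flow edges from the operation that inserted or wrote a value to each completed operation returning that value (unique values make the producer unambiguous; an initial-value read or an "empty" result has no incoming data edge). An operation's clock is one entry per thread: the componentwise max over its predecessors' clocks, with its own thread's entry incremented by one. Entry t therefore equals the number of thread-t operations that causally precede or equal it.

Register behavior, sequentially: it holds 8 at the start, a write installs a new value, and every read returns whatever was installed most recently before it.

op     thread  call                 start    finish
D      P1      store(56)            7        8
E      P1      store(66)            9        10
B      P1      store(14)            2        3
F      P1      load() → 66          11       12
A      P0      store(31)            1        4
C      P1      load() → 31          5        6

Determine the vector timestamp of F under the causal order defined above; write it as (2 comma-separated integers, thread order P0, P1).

root op B, invoked 2: fresh clock plus P1's own tick → (0, 1)
root op A, invoked 1: fresh clock plus P0's own tick → (1, 0)
merge at C (invoked 5): VC(A)=(1, 0), VC(B)=(0, 1), own-thread bump on P1 → (1, 2)
merge at D (invoked 7): VC(C)=(1, 2), own-thread bump on P1 → (1, 3)
merge at E (invoked 9): VC(D)=(1, 3), own-thread bump on P1 → (1, 4)
merge at F (invoked 11): VC(E)=(1, 4), own-thread bump on P1 → (1, 5)
target: VC(F) = (1, 5)

(1, 5)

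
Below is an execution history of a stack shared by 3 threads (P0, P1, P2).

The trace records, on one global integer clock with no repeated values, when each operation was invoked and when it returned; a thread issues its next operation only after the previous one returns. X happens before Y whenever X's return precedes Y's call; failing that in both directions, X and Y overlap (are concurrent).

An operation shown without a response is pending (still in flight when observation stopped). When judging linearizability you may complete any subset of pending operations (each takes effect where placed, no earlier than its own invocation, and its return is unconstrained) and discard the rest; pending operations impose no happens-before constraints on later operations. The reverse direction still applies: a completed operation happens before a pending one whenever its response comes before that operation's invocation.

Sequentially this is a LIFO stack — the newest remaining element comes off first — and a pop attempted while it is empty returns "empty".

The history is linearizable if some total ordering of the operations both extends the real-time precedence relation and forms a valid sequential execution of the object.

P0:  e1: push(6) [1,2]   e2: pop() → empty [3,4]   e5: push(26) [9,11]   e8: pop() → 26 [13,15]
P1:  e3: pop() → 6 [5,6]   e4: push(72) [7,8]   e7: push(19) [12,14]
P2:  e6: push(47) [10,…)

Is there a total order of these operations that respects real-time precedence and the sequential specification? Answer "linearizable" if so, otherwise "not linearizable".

not linearizable

the violation lands at event 4, e2's response at time 4: events 1..3 linearize, events 1..4 do not
a single order respects real time; the 2 completed stack operations fail replay along it
one such order, e1, e2, breaks at step 2 where e2 pop() → empty is illegal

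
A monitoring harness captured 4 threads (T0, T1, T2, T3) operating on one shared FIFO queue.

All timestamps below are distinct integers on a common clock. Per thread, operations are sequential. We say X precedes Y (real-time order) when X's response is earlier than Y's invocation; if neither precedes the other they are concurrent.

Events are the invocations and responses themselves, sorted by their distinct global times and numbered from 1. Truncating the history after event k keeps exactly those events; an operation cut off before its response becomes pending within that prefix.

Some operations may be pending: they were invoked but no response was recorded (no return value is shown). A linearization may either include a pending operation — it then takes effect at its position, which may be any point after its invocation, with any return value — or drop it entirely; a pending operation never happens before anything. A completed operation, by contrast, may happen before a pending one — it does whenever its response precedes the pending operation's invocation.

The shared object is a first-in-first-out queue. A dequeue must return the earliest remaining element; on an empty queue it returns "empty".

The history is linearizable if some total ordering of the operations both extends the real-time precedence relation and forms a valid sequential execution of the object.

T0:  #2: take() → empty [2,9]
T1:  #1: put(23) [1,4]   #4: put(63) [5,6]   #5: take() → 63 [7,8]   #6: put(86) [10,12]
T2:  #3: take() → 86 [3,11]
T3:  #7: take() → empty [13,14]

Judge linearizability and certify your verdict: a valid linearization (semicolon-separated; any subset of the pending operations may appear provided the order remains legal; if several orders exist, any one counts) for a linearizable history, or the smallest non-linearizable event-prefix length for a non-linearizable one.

not linearizable — minimal violating prefix: 11 events

the violation lands at event 11, #3's response at time 11: events 1..10 linearize, events 1..11 do not
real-time-consistent orders of the 5 completed operations: 20 — all fail the FIFO queue replay
including or dropping the 1 pending operation (#6) in any combination fails
for example #1, #2, #3, #4, #5 (pending dropped) fails at step 2: #2 take() → empty is not legal there
for example #1, #2, #4, #3, #5 (pending dropped) fails at step 2: #2 take() → empty is not legal there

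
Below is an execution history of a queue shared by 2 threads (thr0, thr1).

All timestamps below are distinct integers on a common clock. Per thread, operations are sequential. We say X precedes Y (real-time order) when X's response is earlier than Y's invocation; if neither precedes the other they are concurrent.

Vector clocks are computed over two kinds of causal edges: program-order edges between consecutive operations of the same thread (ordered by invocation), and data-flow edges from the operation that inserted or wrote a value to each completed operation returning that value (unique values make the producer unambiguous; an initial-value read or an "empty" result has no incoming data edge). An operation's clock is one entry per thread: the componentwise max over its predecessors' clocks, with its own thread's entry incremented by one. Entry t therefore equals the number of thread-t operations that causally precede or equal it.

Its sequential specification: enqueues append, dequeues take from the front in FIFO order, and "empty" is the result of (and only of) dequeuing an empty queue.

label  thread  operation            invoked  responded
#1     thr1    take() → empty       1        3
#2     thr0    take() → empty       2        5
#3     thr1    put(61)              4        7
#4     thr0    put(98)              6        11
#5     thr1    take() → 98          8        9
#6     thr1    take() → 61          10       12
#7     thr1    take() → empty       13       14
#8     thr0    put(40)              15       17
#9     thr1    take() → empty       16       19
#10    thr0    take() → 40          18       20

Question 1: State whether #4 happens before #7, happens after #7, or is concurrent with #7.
#4 spans [6,11], #7 spans [13,14]
resp(#4)=11 < inv(#7)=13

before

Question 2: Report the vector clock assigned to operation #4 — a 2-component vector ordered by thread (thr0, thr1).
root op #1, invoked 1: fresh clock plus thr1's own tick → (0, 1)
root op #2, invoked 2: fresh clock plus thr0's own tick → (1, 0)
#3, invoked 4, takes VC(#1)=(0, 1) under max, adds 1 for thr1 → (0, 2)
#4, invoked 6, takes VC(#2)=(1, 0) under max, adds 1 for thr0 → (2, 0)
#8, invoked 15, takes VC(#4)=(2, 0) under max, adds 1 for thr0 → (3, 0)
#10, invoked 18, takes VC(#8)=(3, 0) under max, adds 1 for thr0 → (4, 0)
#5, invoked 8, takes VC(#3)=(0, 2), VC(#4)=(2, 0) under max, adds 1 for thr1 → (2, 3)
#6, invoked 10, takes VC(#3)=(0, 2), VC(#5)=(2, 3) under max, adds 1 for thr1 → (2, 4)
#7, invoked 13, takes VC(#6)=(2, 4) under max, adds 1 for thr1 → (2, 5)
#9, invoked 16, takes VC(#7)=(2, 5) under max, adds 1 for thr1 → (2, 6)
target: VC(#4) = (2, 0)

(2, 0)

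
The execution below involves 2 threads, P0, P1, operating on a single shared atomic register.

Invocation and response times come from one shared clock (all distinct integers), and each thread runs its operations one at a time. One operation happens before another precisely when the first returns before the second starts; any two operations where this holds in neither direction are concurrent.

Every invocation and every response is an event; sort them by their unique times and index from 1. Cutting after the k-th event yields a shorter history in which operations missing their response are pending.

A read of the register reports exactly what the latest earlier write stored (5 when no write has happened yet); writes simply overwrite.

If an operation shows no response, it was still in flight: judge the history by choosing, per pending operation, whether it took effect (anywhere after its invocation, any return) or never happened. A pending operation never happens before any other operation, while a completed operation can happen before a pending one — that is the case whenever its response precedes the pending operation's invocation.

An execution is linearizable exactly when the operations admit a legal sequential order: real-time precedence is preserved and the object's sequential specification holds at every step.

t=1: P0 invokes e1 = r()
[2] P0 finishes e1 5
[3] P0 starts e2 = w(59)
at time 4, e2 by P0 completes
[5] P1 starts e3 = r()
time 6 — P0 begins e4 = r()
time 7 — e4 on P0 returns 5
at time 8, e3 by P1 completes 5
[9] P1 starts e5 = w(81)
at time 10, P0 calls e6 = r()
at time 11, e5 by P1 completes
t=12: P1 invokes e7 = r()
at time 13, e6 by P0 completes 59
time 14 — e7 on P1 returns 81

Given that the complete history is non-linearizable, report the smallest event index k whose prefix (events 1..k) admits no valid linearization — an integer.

7

a valid linearization of events 1..6 exists, for instance e1, e2:
after step 1 (e1 r() → 5): value 5
after step 2 (e2 w(59)): value 59
adding event 7 (e4 responds at 7) leaves no legal real-time order
no completion choice of the 1 pending operation (e3) rescues it — every subset was tried
one such order, e1, e2, e4 (pending dropped), breaks at step 3 where e4 r() → 5 is illegal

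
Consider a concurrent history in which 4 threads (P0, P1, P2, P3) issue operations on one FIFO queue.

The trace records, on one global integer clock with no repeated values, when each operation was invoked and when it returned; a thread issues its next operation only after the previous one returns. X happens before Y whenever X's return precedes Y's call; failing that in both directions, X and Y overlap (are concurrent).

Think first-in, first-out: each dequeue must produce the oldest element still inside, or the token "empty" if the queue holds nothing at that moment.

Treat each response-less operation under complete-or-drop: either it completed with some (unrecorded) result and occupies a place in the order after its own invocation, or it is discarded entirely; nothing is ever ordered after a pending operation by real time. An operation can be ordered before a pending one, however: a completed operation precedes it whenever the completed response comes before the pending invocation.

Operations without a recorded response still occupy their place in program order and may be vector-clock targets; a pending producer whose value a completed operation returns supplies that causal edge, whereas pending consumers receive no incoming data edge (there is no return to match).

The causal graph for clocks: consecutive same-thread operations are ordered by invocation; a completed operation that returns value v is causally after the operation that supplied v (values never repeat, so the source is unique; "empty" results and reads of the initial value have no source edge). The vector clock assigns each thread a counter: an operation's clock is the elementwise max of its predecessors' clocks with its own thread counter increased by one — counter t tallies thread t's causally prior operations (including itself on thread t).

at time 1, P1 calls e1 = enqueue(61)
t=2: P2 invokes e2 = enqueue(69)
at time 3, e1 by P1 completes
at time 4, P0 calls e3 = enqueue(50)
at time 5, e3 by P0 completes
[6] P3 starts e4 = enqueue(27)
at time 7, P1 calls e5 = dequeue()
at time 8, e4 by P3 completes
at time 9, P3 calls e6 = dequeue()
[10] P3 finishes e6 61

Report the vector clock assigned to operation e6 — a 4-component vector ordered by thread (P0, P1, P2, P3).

VC(e4, invoked at 6): no causal predecessors; +1 on P3 → (0, 0, 0, 1)
VC(e2, invoked at 2): no causal predecessors; +1 on P2 → (0, 0, 1, 0)
VC(e1, invoked at 1): no causal predecessors; +1 on P1 → (0, 1, 0, 0)
VC(e3, invoked at 4): no causal predecessors; +1 on P0 → (1, 0, 0, 0)
from VC(e1)=(0, 1, 0, 0), e5 (invoked 7) maxes components and bumps P1 → (0, 2, 0, 0)
from VC(e1)=(0, 1, 0, 0), VC(e4)=(0, 0, 0, 1), e6 (invoked 9) maxes components and bumps P3 → (0, 1, 0, 2)
target: VC(e6) = (0, 1, 0, 2)

(0, 1, 0, 2)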